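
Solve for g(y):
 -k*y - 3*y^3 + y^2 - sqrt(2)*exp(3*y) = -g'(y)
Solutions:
 g(y) = C1 + k*y^2/2 + 3*y^4/4 - y^3/3 + sqrt(2)*exp(3*y)/3


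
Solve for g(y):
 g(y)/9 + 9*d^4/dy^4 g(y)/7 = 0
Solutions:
 g(y) = (C1*sin(sqrt(2)*7^(1/4)*y/6) + C2*cos(sqrt(2)*7^(1/4)*y/6))*exp(-sqrt(2)*7^(1/4)*y/6) + (C3*sin(sqrt(2)*7^(1/4)*y/6) + C4*cos(sqrt(2)*7^(1/4)*y/6))*exp(sqrt(2)*7^(1/4)*y/6)


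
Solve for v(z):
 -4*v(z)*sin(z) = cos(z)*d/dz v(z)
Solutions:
 v(z) = C1*cos(z)^4


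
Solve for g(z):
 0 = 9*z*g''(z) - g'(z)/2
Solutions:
 g(z) = C1 + C2*z^(19/18)


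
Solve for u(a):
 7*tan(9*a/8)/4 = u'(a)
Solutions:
 u(a) = C1 - 14*log(cos(9*a/8))/9


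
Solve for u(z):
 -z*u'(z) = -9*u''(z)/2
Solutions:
 u(z) = C1 + C2*erfi(z/3)


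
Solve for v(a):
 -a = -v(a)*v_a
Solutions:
 v(a) = -sqrt(C1 + a^2)
 v(a) = sqrt(C1 + a^2)


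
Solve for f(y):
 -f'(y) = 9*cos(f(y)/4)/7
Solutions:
 9*y/7 - 2*log(sin(f(y)/4) - 1) + 2*log(sin(f(y)/4) + 1) = C1


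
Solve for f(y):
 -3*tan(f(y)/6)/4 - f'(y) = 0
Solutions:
 f(y) = -6*asin(C1*exp(-y/8)) + 6*pi
 f(y) = 6*asin(C1*exp(-y/8))


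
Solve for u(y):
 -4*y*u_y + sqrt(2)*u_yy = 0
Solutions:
 u(y) = C1 + C2*erfi(2^(1/4)*y)


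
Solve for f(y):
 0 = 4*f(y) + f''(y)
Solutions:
 f(y) = C1*sin(2*y) + C2*cos(2*y)


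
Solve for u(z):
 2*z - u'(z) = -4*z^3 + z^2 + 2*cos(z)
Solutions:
 u(z) = C1 + z^4 - z^3/3 + z^2 - 2*sin(z)


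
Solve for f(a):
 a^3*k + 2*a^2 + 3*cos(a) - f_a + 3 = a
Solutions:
 f(a) = C1 + a^4*k/4 + 2*a^3/3 - a^2/2 + 3*a + 3*sin(a)


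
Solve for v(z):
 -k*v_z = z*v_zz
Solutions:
 v(z) = C1 + z^(1 - re(k))*(C2*sin(log(z)*Abs(im(k))) + C3*cos(log(z)*im(k)))


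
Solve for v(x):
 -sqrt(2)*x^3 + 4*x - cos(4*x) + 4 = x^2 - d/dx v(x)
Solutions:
 v(x) = C1 + sqrt(2)*x^4/4 + x^3/3 - 2*x^2 - 4*x + sin(4*x)/4


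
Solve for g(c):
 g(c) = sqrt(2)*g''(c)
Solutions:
 g(c) = C1*exp(-2^(3/4)*c/2) + C2*exp(2^(3/4)*c/2)


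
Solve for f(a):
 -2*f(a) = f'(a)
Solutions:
 f(a) = C1*exp(-2*a)


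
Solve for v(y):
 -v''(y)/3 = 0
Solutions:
 v(y) = C1 + C2*y


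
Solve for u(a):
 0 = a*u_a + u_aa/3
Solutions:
 u(a) = C1 + C2*erf(sqrt(6)*a/2)


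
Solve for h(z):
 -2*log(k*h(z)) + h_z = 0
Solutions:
 li(k*h(z))/k = C1 + 2*z


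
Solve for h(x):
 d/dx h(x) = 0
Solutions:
 h(x) = C1


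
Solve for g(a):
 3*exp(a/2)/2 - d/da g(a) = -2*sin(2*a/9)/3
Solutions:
 g(a) = C1 + 3*exp(a/2) - 3*cos(2*a/9)


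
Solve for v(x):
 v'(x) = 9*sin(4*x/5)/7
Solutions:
 v(x) = C1 - 45*cos(4*x/5)/28


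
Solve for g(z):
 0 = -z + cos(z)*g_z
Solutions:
 g(z) = C1 + Integral(z/cos(z), z)


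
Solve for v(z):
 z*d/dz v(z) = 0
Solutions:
 v(z) = C1


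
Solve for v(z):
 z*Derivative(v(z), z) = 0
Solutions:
 v(z) = C1


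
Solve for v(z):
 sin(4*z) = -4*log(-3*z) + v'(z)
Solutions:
 v(z) = C1 + 4*z*log(-z) - 4*z + 4*z*log(3) - cos(4*z)/4


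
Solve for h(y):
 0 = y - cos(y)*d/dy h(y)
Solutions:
 h(y) = C1 + Integral(y/cos(y), y)


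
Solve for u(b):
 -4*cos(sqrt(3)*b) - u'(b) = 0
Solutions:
 u(b) = C1 - 4*sqrt(3)*sin(sqrt(3)*b)/3


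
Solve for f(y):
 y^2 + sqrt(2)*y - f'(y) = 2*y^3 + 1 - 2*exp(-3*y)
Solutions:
 f(y) = C1 - y^4/2 + y^3/3 + sqrt(2)*y^2/2 - y - 2*exp(-3*y)/3


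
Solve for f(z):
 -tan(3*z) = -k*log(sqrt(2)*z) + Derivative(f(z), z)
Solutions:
 f(z) = C1 + k*z*(log(z) - 1) + k*z*log(2)/2 + log(cos(3*z))/3


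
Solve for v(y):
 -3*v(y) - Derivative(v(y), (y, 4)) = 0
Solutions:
 v(y) = (C1*sin(sqrt(2)*3^(1/4)*y/2) + C2*cos(sqrt(2)*3^(1/4)*y/2))*exp(-sqrt(2)*3^(1/4)*y/2) + (C3*sin(sqrt(2)*3^(1/4)*y/2) + C4*cos(sqrt(2)*3^(1/4)*y/2))*exp(sqrt(2)*3^(1/4)*y/2)


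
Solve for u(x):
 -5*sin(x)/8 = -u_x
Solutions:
 u(x) = C1 - 5*cos(x)/8


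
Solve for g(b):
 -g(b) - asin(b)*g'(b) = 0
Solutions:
 g(b) = C1*exp(-Integral(1/asin(b), b))


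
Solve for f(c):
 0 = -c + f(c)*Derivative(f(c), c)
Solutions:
 f(c) = -sqrt(C1 + c^2)
 f(c) = sqrt(C1 + c^2)


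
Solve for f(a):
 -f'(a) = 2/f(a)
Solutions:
 f(a) = -sqrt(C1 - 4*a)
 f(a) = sqrt(C1 - 4*a)


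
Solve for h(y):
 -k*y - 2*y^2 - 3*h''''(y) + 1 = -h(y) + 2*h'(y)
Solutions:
 h(y) = C1*exp(y*(-2^(2/3) + 2^(1/3) + 2)/6)*sin(2^(1/3)*sqrt(3)*y*(1 + 2^(1/3))/6) + C2*exp(y*(-2^(2/3) + 2^(1/3) + 2)/6)*cos(2^(1/3)*sqrt(3)*y*(1 + 2^(1/3))/6) + C3*exp(-y) + C4*exp(y*(-2^(1/3) + 1 + 2^(2/3))/3) + k*y + 2*k + 2*y^2 + 8*y + 15


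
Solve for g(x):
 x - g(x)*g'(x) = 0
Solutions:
 g(x) = -sqrt(C1 + x^2)
 g(x) = sqrt(C1 + x^2)


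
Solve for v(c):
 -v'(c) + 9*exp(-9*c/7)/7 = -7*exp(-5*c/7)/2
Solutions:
 v(c) = C1 - 1/exp(c)^(9/7) - 49*exp(-5*c/7)/10


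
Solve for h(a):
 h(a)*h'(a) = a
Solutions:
 h(a) = -sqrt(C1 + a^2)
 h(a) = sqrt(C1 + a^2)


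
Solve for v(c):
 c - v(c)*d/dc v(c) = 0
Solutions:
 v(c) = -sqrt(C1 + c^2)
 v(c) = sqrt(C1 + c^2)


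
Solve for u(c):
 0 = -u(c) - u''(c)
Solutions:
 u(c) = C1*sin(c) + C2*cos(c)


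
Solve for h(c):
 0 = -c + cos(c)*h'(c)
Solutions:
 h(c) = C1 + Integral(c/cos(c), c)


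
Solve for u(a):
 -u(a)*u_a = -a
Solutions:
 u(a) = -sqrt(C1 + a^2)
 u(a) = sqrt(C1 + a^2)


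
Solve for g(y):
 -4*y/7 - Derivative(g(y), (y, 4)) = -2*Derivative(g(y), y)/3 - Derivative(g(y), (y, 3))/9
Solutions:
 g(y) = C1 + C2*exp(y*(-(81*sqrt(6563) + 6562)^(1/3) - 1/(81*sqrt(6563) + 6562)^(1/3) + 2)/54)*sin(sqrt(3)*y*(-(81*sqrt(6563) + 6562)^(1/3) + (81*sqrt(6563) + 6562)^(-1/3))/54) + C3*exp(y*(-(81*sqrt(6563) + 6562)^(1/3) - 1/(81*sqrt(6563) + 6562)^(1/3) + 2)/54)*cos(sqrt(3)*y*(-(81*sqrt(6563) + 6562)^(1/3) + (81*sqrt(6563) + 6562)^(-1/3))/54) + C4*exp(y*((81*sqrt(6563) + 6562)^(-1/3) + 1 + (81*sqrt(6563) + 6562)^(1/3))/27) + 3*y^2/7


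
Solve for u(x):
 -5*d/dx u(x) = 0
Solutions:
 u(x) = C1


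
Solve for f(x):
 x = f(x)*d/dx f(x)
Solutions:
 f(x) = -sqrt(C1 + x^2)
 f(x) = sqrt(C1 + x^2)


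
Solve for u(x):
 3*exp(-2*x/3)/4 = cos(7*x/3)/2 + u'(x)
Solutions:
 u(x) = C1 - 3*sin(7*x/3)/14 - 9*exp(-2*x/3)/8


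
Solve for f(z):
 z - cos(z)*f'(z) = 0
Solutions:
 f(z) = C1 + Integral(z/cos(z), z)


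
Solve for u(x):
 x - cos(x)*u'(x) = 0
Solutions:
 u(x) = C1 + Integral(x/cos(x), x)


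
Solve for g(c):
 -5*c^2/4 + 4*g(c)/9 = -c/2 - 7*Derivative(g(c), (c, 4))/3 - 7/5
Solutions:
 g(c) = 45*c^2/16 - 9*c/8 + (C1*sin(21^(3/4)*c/21) + C2*cos(21^(3/4)*c/21))*exp(-21^(3/4)*c/21) + (C3*sin(21^(3/4)*c/21) + C4*cos(21^(3/4)*c/21))*exp(21^(3/4)*c/21) - 63/20


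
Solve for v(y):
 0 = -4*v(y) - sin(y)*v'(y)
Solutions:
 v(y) = C1*(cos(y)^2 + 2*cos(y) + 1)/(cos(y)^2 - 2*cos(y) + 1)


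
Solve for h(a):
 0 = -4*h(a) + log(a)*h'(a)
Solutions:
 h(a) = C1*exp(4*li(a))


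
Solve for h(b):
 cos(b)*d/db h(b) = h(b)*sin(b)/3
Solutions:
 h(b) = C1/cos(b)^(1/3)


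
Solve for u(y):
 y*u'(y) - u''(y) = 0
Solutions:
 u(y) = C1 + C2*erfi(sqrt(2)*y/2)


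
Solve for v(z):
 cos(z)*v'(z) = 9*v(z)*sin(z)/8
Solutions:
 v(z) = C1/cos(z)^(9/8)


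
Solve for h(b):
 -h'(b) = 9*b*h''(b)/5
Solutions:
 h(b) = C1 + C2*b^(4/9)


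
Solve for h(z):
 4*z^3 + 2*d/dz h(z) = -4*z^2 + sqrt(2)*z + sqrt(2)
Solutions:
 h(z) = C1 - z^4/2 - 2*z^3/3 + sqrt(2)*z^2/4 + sqrt(2)*z/2


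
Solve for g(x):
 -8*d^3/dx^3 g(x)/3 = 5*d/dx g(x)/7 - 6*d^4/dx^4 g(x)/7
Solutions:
 g(x) = C1 + C2*exp(x*(-2^(1/3)*(81*sqrt(1042105) + 120613)^(1/3) - 1568*2^(2/3)/(81*sqrt(1042105) + 120613)^(1/3) + 112)/108)*sin(2^(1/3)*sqrt(3)*x*(-(81*sqrt(1042105) + 120613)^(1/3) + 1568*2^(1/3)/(81*sqrt(1042105) + 120613)^(1/3))/108) + C3*exp(x*(-2^(1/3)*(81*sqrt(1042105) + 120613)^(1/3) - 1568*2^(2/3)/(81*sqrt(1042105) + 120613)^(1/3) + 112)/108)*cos(2^(1/3)*sqrt(3)*x*(-(81*sqrt(1042105) + 120613)^(1/3) + 1568*2^(1/3)/(81*sqrt(1042105) + 120613)^(1/3))/108) + C4*exp(x*(1568*2^(2/3)/(81*sqrt(1042105) + 120613)^(1/3) + 56 + 2^(1/3)*(81*sqrt(1042105) + 120613)^(1/3))/54)


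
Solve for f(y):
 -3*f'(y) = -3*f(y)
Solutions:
 f(y) = C1*exp(y)


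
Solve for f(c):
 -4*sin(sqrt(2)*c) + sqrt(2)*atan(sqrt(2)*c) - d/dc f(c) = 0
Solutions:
 f(c) = C1 + sqrt(2)*(c*atan(sqrt(2)*c) - sqrt(2)*log(2*c^2 + 1)/4) + 2*sqrt(2)*cos(sqrt(2)*c)


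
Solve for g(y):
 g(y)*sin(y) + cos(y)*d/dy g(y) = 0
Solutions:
 g(y) = C1*cos(y)


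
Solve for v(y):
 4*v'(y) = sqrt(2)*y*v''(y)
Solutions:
 v(y) = C1 + C2*y^(1 + 2*sqrt(2))


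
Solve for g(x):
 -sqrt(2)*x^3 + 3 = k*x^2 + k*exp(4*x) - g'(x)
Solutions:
 g(x) = C1 + k*x^3/3 + k*exp(4*x)/4 + sqrt(2)*x^4/4 - 3*x


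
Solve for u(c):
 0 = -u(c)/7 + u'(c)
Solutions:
 u(c) = C1*exp(c/7)


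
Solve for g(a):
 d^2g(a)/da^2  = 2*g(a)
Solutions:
 g(a) = C1*exp(-sqrt(2)*a) + C2*exp(sqrt(2)*a)


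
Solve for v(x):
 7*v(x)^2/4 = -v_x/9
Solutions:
 v(x) = 4/(C1 + 63*x)


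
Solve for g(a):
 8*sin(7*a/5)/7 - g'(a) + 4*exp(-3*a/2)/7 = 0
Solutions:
 g(a) = C1 - 40*cos(7*a/5)/49 - 8*exp(-3*a/2)/21


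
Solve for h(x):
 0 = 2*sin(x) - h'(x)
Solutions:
 h(x) = C1 - 2*cos(x)


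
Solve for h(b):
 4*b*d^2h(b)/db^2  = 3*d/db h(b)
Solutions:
 h(b) = C1 + C2*b^(7/4)


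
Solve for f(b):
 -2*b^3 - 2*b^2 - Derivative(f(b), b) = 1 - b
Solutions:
 f(b) = C1 - b^4/2 - 2*b^3/3 + b^2/2 - b


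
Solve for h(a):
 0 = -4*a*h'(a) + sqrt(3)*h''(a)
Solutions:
 h(a) = C1 + C2*erfi(sqrt(2)*3^(3/4)*a/3)


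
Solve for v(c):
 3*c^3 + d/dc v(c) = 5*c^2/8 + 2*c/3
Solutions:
 v(c) = C1 - 3*c^4/4 + 5*c^3/24 + c^2/3


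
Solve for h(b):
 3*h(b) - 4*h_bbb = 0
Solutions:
 h(b) = C3*exp(6^(1/3)*b/2) + (C1*sin(2^(1/3)*3^(5/6)*b/4) + C2*cos(2^(1/3)*3^(5/6)*b/4))*exp(-6^(1/3)*b/4)


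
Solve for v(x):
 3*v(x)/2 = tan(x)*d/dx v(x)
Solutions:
 v(x) = C1*sin(x)^(3/2)


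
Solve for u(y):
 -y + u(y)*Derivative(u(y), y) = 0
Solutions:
 u(y) = -sqrt(C1 + y^2)
 u(y) = sqrt(C1 + y^2)


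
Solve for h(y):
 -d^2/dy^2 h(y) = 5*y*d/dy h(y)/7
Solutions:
 h(y) = C1 + C2*erf(sqrt(70)*y/14)


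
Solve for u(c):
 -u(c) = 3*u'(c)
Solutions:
 u(c) = C1*exp(-c/3)


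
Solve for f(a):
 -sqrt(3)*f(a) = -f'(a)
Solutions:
 f(a) = C1*exp(sqrt(3)*a)


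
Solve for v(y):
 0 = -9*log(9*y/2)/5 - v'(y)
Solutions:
 v(y) = C1 - 9*y*log(y)/5 - 18*y*log(3)/5 + 9*y*log(2)/5 + 9*y/5


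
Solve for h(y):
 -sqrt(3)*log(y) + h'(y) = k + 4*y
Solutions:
 h(y) = C1 + k*y + 2*y^2 + sqrt(3)*y*log(y) - sqrt(3)*y


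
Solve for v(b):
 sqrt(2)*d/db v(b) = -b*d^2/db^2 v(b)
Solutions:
 v(b) = C1 + C2*b^(1 - sqrt(2))


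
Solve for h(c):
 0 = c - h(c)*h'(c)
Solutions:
 h(c) = -sqrt(C1 + c^2)
 h(c) = sqrt(C1 + c^2)


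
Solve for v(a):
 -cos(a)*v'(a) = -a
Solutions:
 v(a) = C1 + Integral(a/cos(a), a)


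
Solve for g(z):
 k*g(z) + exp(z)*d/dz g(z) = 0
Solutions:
 g(z) = C1*exp(k*exp(-z))


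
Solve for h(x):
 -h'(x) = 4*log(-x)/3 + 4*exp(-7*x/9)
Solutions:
 h(x) = C1 - 4*x*log(-x)/3 + 4*x/3 + 36*exp(-7*x/9)/7


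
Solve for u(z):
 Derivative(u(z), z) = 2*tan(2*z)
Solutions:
 u(z) = C1 - log(cos(2*z))


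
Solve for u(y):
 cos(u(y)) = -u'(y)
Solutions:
 u(y) = pi - asin((C1 + exp(2*y))/(C1 - exp(2*y)))
 u(y) = asin((C1 + exp(2*y))/(C1 - exp(2*y)))


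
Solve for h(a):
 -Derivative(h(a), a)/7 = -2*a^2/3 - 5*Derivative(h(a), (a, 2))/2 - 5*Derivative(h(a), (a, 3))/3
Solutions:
 h(a) = C1 + C2*exp(a*(-105 + 11*sqrt(105))/140) + C3*exp(-a*(105 + 11*sqrt(105))/140) + 14*a^3/9 + 245*a^2/3 + 26705*a/9


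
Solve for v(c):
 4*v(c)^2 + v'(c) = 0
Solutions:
 v(c) = 1/(C1 + 4*c)


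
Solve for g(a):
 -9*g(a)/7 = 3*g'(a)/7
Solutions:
 g(a) = C1*exp(-3*a)


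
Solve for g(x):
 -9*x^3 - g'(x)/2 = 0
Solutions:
 g(x) = C1 - 9*x^4/2


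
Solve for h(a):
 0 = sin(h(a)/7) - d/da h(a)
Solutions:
 -a + 7*log(cos(h(a)/7) - 1)/2 - 7*log(cos(h(a)/7) + 1)/2 = C1


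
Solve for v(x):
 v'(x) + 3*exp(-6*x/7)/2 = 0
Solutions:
 v(x) = C1 + 7*exp(-6*x/7)/4


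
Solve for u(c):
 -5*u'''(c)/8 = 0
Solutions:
 u(c) = C1 + C2*c + C3*c^2


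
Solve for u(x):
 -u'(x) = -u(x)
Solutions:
 u(x) = C1*exp(x)


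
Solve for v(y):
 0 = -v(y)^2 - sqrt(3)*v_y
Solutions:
 v(y) = 3/(C1 + sqrt(3)*y)


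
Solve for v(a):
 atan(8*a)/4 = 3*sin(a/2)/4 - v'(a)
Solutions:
 v(a) = C1 - a*atan(8*a)/4 + log(64*a^2 + 1)/64 - 3*cos(a/2)/2


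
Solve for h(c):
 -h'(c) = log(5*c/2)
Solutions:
 h(c) = C1 - c*log(c) + c*log(2/5) + c


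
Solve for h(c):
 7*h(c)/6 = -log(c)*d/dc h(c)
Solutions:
 h(c) = C1*exp(-7*li(c)/6)


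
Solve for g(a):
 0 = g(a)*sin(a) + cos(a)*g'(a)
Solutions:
 g(a) = C1*cos(a)


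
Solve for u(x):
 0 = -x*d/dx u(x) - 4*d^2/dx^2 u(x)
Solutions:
 u(x) = C1 + C2*erf(sqrt(2)*x/4)


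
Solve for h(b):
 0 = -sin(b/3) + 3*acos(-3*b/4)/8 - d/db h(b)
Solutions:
 h(b) = C1 + 3*b*acos(-3*b/4)/8 + sqrt(16 - 9*b^2)/8 + 3*cos(b/3)


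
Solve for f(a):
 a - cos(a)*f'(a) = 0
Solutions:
 f(a) = C1 + Integral(a/cos(a), a)


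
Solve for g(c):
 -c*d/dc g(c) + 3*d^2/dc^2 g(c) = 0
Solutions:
 g(c) = C1 + C2*erfi(sqrt(6)*c/6)


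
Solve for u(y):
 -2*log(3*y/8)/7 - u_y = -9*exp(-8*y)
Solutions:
 u(y) = C1 - 2*y*log(y)/7 + 2*y*(-log(3) + 1 + 3*log(2))/7 - 9*exp(-8*y)/8


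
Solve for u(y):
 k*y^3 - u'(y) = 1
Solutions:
 u(y) = C1 + k*y^4/4 - y


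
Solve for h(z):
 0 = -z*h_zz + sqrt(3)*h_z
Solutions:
 h(z) = C1 + C2*z^(1 + sqrt(3))


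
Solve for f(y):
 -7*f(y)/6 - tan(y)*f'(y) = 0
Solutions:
 f(y) = C1/sin(y)^(7/6)


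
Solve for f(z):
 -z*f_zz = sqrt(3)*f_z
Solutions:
 f(z) = C1 + C2*z^(1 - sqrt(3))


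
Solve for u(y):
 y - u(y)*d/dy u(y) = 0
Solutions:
 u(y) = -sqrt(C1 + y^2)
 u(y) = sqrt(C1 + y^2)


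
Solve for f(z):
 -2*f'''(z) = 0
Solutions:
 f(z) = C1 + C2*z + C3*z^2


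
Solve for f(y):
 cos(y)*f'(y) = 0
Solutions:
 f(y) = C1


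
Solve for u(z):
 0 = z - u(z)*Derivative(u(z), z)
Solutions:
 u(z) = -sqrt(C1 + z^2)
 u(z) = sqrt(C1 + z^2)


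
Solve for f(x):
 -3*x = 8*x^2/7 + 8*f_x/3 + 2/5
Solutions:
 f(x) = C1 - x^3/7 - 9*x^2/16 - 3*x/20


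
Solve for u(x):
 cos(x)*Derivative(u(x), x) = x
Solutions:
 u(x) = C1 + Integral(x/cos(x), x)


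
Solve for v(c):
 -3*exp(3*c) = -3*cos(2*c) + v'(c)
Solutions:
 v(c) = C1 - exp(3*c) + 3*sin(2*c)/2


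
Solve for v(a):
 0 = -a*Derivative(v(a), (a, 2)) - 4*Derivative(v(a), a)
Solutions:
 v(a) = C1 + C2/a^3


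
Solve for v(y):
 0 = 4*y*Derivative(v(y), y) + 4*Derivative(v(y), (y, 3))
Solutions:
 v(y) = C1 + Integral(C2*airyai(-y) + C3*airybi(-y), y)


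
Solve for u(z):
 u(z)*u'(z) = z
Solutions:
 u(z) = -sqrt(C1 + z^2)
 u(z) = sqrt(C1 + z^2)


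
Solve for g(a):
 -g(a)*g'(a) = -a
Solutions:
 g(a) = -sqrt(C1 + a^2)
 g(a) = sqrt(C1 + a^2)


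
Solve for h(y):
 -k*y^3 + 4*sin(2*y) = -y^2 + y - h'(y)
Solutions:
 h(y) = C1 + k*y^4/4 - y^3/3 + y^2/2 + 2*cos(2*y)


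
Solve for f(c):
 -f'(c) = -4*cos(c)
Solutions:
 f(c) = C1 + 4*sin(c)


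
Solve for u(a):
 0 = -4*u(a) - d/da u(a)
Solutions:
 u(a) = C1*exp(-4*a)


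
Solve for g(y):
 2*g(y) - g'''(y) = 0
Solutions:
 g(y) = C3*exp(2^(1/3)*y) + (C1*sin(2^(1/3)*sqrt(3)*y/2) + C2*cos(2^(1/3)*sqrt(3)*y/2))*exp(-2^(1/3)*y/2)


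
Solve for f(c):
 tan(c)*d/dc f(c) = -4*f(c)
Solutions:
 f(c) = C1/sin(c)^4


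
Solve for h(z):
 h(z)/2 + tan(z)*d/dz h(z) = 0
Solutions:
 h(z) = C1/sqrt(sin(z))


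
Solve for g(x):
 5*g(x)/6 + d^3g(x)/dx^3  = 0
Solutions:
 g(x) = C3*exp(-5^(1/3)*6^(2/3)*x/6) + (C1*sin(2^(2/3)*3^(1/6)*5^(1/3)*x/4) + C2*cos(2^(2/3)*3^(1/6)*5^(1/3)*x/4))*exp(5^(1/3)*6^(2/3)*x/12)


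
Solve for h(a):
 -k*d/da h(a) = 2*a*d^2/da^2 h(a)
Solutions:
 h(a) = C1 + a^(1 - re(k)/2)*(C2*sin(log(a)*Abs(im(k))/2) + C3*cos(log(a)*im(k)/2))


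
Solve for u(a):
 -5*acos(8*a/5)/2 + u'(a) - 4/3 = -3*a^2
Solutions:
 u(a) = C1 - a^3 + 5*a*acos(8*a/5)/2 + 4*a/3 - 5*sqrt(25 - 64*a^2)/16


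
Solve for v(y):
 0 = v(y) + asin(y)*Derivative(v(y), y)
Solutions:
 v(y) = C1*exp(-Integral(1/asin(y), y))


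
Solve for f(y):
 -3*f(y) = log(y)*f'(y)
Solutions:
 f(y) = C1*exp(-3*li(y))


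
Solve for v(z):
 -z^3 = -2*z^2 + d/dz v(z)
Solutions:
 v(z) = C1 - z^4/4 + 2*z^3/3


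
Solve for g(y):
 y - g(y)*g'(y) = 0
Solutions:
 g(y) = -sqrt(C1 + y^2)
 g(y) = sqrt(C1 + y^2)


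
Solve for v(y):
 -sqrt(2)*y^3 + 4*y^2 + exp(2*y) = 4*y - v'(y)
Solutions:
 v(y) = C1 + sqrt(2)*y^4/4 - 4*y^3/3 + 2*y^2 - exp(2*y)/2


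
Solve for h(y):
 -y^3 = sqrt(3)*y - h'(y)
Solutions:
 h(y) = C1 + y^4/4 + sqrt(3)*y^2/2


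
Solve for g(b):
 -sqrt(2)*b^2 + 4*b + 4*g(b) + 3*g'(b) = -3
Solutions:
 g(b) = C1*exp(-4*b/3) + sqrt(2)*b^2/4 - b - 3*sqrt(2)*b/8 + 9*sqrt(2)/32


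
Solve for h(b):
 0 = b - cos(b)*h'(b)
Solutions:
 h(b) = C1 + Integral(b/cos(b), b)


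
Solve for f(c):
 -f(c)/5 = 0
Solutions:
 f(c) = 0


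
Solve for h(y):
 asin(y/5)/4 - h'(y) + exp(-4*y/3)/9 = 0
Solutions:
 h(y) = C1 + y*asin(y/5)/4 + sqrt(25 - y^2)/4 - exp(-4*y/3)/12


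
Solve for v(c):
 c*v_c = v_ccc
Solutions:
 v(c) = C1 + Integral(C2*airyai(c) + C3*airybi(c), c)


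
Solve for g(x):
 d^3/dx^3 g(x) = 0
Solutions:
 g(x) = C1 + C2*x + C3*x^2


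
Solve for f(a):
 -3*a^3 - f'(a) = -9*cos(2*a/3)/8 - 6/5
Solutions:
 f(a) = C1 - 3*a^4/4 + 6*a/5 + 27*sin(2*a/3)/16


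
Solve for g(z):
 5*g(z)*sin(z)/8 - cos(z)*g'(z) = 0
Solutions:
 g(z) = C1/cos(z)^(5/8)


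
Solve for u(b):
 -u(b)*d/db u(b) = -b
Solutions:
 u(b) = -sqrt(C1 + b^2)
 u(b) = sqrt(C1 + b^2)


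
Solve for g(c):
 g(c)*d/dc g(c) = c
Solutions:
 g(c) = -sqrt(C1 + c^2)
 g(c) = sqrt(C1 + c^2)


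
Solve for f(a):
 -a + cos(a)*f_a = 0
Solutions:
 f(a) = C1 + Integral(a/cos(a), a)


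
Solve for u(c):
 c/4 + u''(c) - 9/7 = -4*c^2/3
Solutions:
 u(c) = C1 + C2*c - c^4/9 - c^3/24 + 9*c^2/14


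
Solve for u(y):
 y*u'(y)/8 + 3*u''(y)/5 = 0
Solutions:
 u(y) = C1 + C2*erf(sqrt(15)*y/12)


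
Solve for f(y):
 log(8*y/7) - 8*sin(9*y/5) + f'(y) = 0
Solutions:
 f(y) = C1 - y*log(y) - 3*y*log(2) + y + y*log(7) - 40*cos(9*y/5)/9


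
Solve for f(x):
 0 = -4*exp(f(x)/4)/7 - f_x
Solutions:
 f(x) = 4*log(1/(C1 + 4*x)) + 4*log(28)


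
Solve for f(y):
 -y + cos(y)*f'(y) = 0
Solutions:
 f(y) = C1 + Integral(y/cos(y), y)


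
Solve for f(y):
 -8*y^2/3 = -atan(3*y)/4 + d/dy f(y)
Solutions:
 f(y) = C1 - 8*y^3/9 + y*atan(3*y)/4 - log(9*y^2 + 1)/24


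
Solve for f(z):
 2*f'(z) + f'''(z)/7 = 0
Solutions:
 f(z) = C1 + C2*sin(sqrt(14)*z) + C3*cos(sqrt(14)*z)


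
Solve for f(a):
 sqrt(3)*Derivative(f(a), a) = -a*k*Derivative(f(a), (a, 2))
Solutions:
 f(a) = C1 + a^(((re(k) - sqrt(3))*re(k) + im(k)^2)/(re(k)^2 + im(k)^2))*(C2*sin(sqrt(3)*log(a)*Abs(im(k))/(re(k)^2 + im(k)^2)) + C3*cos(sqrt(3)*log(a)*im(k)/(re(k)^2 + im(k)^2)))


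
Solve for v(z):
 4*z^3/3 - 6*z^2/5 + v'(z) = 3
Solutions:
 v(z) = C1 - z^4/3 + 2*z^3/5 + 3*z


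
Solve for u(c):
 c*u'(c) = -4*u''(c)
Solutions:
 u(c) = C1 + C2*erf(sqrt(2)*c/4)


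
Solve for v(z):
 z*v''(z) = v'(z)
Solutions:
 v(z) = C1 + C2*z^2


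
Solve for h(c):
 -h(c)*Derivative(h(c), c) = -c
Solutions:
 h(c) = -sqrt(C1 + c^2)
 h(c) = sqrt(C1 + c^2)


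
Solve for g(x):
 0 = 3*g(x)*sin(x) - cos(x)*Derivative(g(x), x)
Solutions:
 g(x) = C1/cos(x)^3


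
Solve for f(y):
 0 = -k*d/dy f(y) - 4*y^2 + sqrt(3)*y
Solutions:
 f(y) = C1 - 4*y^3/(3*k) + sqrt(3)*y^2/(2*k)


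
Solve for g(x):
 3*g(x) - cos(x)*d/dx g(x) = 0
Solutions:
 g(x) = C1*(sin(x) + 1)^(3/2)/(sin(x) - 1)^(3/2)


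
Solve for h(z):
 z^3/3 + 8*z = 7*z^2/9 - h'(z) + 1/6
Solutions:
 h(z) = C1 - z^4/12 + 7*z^3/27 - 4*z^2 + z/6


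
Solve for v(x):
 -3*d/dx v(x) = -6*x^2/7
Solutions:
 v(x) = C1 + 2*x^3/21


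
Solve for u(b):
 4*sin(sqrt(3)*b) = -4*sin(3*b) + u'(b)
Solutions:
 u(b) = C1 - 4*cos(3*b)/3 - 4*sqrt(3)*cos(sqrt(3)*b)/3


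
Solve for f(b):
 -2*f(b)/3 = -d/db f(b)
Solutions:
 f(b) = C1*exp(2*b/3)


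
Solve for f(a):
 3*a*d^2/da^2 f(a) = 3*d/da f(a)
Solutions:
 f(a) = C1 + C2*a^2


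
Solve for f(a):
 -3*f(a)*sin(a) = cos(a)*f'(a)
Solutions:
 f(a) = C1*cos(a)^3


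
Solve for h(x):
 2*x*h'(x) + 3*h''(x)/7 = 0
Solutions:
 h(x) = C1 + C2*erf(sqrt(21)*x/3)


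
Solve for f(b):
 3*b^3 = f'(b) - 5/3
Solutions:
 f(b) = C1 + 3*b^4/4 + 5*b/3


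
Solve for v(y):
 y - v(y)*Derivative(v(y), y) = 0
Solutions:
 v(y) = -sqrt(C1 + y^2)
 v(y) = sqrt(C1 + y^2)


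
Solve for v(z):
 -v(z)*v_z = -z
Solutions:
 v(z) = -sqrt(C1 + z^2)
 v(z) = sqrt(C1 + z^2)


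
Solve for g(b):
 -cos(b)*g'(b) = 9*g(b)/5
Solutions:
 g(b) = C1*(sin(b) - 1)^(9/10)/(sin(b) + 1)^(9/10)


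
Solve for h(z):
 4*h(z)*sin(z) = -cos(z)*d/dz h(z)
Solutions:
 h(z) = C1*cos(z)^4


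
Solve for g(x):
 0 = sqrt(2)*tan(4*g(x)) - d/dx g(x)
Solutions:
 g(x) = -asin(C1*exp(4*sqrt(2)*x))/4 + pi/4
 g(x) = asin(C1*exp(4*sqrt(2)*x))/4


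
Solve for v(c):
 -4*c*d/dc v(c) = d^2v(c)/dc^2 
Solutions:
 v(c) = C1 + C2*erf(sqrt(2)*c)


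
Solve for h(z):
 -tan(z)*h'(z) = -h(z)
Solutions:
 h(z) = C1*sin(z)


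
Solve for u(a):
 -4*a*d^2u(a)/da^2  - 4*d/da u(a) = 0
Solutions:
 u(a) = C1 + C2*log(a)


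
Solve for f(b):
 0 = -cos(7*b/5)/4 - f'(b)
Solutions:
 f(b) = C1 - 5*sin(7*b/5)/28


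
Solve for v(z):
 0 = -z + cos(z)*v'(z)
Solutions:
 v(z) = C1 + Integral(z/cos(z), z)


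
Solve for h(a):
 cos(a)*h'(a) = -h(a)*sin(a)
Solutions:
 h(a) = C1*cos(a)


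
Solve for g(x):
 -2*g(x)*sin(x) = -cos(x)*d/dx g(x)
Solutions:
 g(x) = C1/cos(x)^2


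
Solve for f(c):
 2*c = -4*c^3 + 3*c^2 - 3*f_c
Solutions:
 f(c) = C1 - c^4/3 + c^3/3 - c^2/3


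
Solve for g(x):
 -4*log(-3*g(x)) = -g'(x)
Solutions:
 -Integral(1/(log(-_y) + log(3)), (_y, g(x)))/4 = C1 - x


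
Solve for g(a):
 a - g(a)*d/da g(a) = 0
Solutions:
 g(a) = -sqrt(C1 + a^2)
 g(a) = sqrt(C1 + a^2)


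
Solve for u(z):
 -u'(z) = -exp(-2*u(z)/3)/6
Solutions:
 u(z) = 3*log(-sqrt(C1 + z)) - 3*log(3)
 u(z) = 3*log(C1 + z)/2 - 3*log(3)


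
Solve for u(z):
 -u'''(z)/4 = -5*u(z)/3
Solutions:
 u(z) = C3*exp(20^(1/3)*3^(2/3)*z/3) + (C1*sin(20^(1/3)*3^(1/6)*z/2) + C2*cos(20^(1/3)*3^(1/6)*z/2))*exp(-20^(1/3)*3^(2/3)*z/6)


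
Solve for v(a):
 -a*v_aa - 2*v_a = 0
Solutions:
 v(a) = C1 + C2/a


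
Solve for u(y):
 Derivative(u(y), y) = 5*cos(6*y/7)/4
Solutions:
 u(y) = C1 + 35*sin(6*y/7)/24


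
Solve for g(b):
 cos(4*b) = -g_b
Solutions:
 g(b) = C1 - sin(4*b)/4


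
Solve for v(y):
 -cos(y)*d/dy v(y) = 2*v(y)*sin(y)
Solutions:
 v(y) = C1*cos(y)^2


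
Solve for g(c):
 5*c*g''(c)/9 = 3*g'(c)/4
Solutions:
 g(c) = C1 + C2*c^(47/20)


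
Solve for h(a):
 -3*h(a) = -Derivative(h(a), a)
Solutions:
 h(a) = C1*exp(3*a)


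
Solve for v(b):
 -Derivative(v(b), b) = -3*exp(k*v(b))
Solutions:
 v(b) = Piecewise((log(-1/(C1*k + 3*b*k))/k, Ne(k, 0)), (nan, True))
 v(b) = Piecewise((C1 + 3*b, Eq(k, 0)), (nan, True))


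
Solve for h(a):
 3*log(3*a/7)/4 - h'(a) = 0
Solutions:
 h(a) = C1 + 3*a*log(a)/4 - 3*a*log(7)/4 - 3*a/4 + 3*a*log(3)/4


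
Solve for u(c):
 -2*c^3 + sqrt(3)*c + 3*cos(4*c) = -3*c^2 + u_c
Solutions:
 u(c) = C1 - c^4/2 + c^3 + sqrt(3)*c^2/2 + 3*sin(4*c)/4


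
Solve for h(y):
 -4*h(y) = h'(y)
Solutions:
 h(y) = C1*exp(-4*y)


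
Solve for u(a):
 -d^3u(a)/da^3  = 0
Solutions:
 u(a) = C1 + C2*a + C3*a^2


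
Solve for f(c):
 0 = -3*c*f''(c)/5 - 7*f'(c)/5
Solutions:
 f(c) = C1 + C2/c^(4/3)


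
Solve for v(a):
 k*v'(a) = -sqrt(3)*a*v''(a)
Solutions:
 v(a) = C1 + a^(-sqrt(3)*re(k)/3 + 1)*(C2*sin(sqrt(3)*log(a)*Abs(im(k))/3) + C3*cos(sqrt(3)*log(a)*im(k)/3))


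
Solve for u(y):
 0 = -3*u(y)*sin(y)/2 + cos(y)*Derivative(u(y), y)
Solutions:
 u(y) = C1/cos(y)^(3/2)


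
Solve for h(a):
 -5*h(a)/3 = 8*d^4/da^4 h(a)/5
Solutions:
 h(a) = (C1*sin(sqrt(5)*6^(3/4)*a/12) + C2*cos(sqrt(5)*6^(3/4)*a/12))*exp(-sqrt(5)*6^(3/4)*a/12) + (C3*sin(sqrt(5)*6^(3/4)*a/12) + C4*cos(sqrt(5)*6^(3/4)*a/12))*exp(sqrt(5)*6^(3/4)*a/12)


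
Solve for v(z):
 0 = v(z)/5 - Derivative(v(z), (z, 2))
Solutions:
 v(z) = C1*exp(-sqrt(5)*z/5) + C2*exp(sqrt(5)*z/5)


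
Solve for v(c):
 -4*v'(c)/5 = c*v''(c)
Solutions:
 v(c) = C1 + C2*c^(1/5)


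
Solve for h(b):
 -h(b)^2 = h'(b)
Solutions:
 h(b) = 1/(C1 + b)


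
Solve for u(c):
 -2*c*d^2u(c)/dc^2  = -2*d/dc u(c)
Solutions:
 u(c) = C1 + C2*c^2


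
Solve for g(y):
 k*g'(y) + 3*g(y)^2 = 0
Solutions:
 g(y) = k/(C1*k + 3*y)


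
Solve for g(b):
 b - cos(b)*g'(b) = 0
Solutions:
 g(b) = C1 + Integral(b/cos(b), b)


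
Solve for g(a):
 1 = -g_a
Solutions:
 g(a) = C1 - a


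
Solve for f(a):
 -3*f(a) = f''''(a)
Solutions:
 f(a) = (C1*sin(sqrt(2)*3^(1/4)*a/2) + C2*cos(sqrt(2)*3^(1/4)*a/2))*exp(-sqrt(2)*3^(1/4)*a/2) + (C3*sin(sqrt(2)*3^(1/4)*a/2) + C4*cos(sqrt(2)*3^(1/4)*a/2))*exp(sqrt(2)*3^(1/4)*a/2)


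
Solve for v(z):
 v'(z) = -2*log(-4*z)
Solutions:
 v(z) = C1 - 2*z*log(-z) + 2*z*(1 - 2*log(2))


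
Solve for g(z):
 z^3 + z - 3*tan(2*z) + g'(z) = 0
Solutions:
 g(z) = C1 - z^4/4 - z^2/2 - 3*log(cos(2*z))/2


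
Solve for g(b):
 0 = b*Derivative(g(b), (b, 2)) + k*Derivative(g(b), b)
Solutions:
 g(b) = C1 + b^(1 - re(k))*(C2*sin(log(b)*Abs(im(k))) + C3*cos(log(b)*im(k)))


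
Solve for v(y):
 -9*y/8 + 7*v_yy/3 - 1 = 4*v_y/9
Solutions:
 v(y) = C1 + C2*exp(4*y/21) - 81*y^2/64 - 1989*y/128


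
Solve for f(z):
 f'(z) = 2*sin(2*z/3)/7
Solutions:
 f(z) = C1 - 3*cos(2*z/3)/7


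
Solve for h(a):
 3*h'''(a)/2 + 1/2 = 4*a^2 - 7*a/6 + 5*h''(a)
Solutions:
 h(a) = C1 + C2*a + C3*exp(10*a/3) - a^4/15 - 37*a^3/900 + 13*a^2/1000


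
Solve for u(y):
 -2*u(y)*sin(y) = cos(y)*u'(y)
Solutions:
 u(y) = C1*cos(y)^2


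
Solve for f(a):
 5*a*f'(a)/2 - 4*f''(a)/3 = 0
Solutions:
 f(a) = C1 + C2*erfi(sqrt(15)*a/4)


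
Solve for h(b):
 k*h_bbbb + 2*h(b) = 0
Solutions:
 h(b) = C1*exp(-2^(1/4)*b*(-1/k)^(1/4)) + C2*exp(2^(1/4)*b*(-1/k)^(1/4)) + C3*exp(-2^(1/4)*I*b*(-1/k)^(1/4)) + C4*exp(2^(1/4)*I*b*(-1/k)^(1/4))


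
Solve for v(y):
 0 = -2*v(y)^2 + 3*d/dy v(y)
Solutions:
 v(y) = -3/(C1 + 2*y)


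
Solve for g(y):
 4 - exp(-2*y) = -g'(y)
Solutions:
 g(y) = C1 - 4*y - exp(-2*y)/2


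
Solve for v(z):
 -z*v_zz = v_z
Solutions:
 v(z) = C1 + C2*log(z)


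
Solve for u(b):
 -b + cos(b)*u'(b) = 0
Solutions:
 u(b) = C1 + Integral(b/cos(b), b)


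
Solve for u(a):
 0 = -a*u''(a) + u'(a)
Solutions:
 u(a) = C1 + C2*a^2


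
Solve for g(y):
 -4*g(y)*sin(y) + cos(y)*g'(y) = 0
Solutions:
 g(y) = C1/cos(y)^4


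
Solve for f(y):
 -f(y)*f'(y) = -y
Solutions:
 f(y) = -sqrt(C1 + y^2)
 f(y) = sqrt(C1 + y^2)


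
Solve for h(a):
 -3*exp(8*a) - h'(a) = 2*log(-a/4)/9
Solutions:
 h(a) = C1 - 2*a*log(-a)/9 + 2*a*(1 + 2*log(2))/9 - 3*exp(8*a)/8


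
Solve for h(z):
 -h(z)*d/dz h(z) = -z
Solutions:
 h(z) = -sqrt(C1 + z^2)
 h(z) = sqrt(C1 + z^2)


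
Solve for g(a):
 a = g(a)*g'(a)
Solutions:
 g(a) = -sqrt(C1 + a^2)
 g(a) = sqrt(C1 + a^2)


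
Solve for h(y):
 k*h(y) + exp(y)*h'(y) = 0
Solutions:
 h(y) = C1*exp(k*exp(-y))


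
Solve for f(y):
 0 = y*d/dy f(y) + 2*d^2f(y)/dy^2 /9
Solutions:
 f(y) = C1 + C2*erf(3*y/2)


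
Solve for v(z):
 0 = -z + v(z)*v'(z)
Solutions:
 v(z) = -sqrt(C1 + z^2)
 v(z) = sqrt(C1 + z^2)


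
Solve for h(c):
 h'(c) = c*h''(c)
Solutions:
 h(c) = C1 + C2*c^2


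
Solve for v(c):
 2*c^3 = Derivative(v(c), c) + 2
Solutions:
 v(c) = C1 + c^4/2 - 2*c


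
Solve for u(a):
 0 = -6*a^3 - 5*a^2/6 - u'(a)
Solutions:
 u(a) = C1 - 3*a^4/2 - 5*a^3/18


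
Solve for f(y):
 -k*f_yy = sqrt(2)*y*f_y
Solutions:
 f(y) = C1 + C2*sqrt(k)*erf(2^(3/4)*y*sqrt(1/k)/2)


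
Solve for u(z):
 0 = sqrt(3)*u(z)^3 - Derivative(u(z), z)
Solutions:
 u(z) = -sqrt(2)*sqrt(-1/(C1 + sqrt(3)*z))/2
 u(z) = sqrt(2)*sqrt(-1/(C1 + sqrt(3)*z))/2


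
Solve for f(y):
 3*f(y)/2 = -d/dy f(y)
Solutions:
 f(y) = C1*exp(-3*y/2)


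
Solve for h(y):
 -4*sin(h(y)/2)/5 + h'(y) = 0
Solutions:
 -4*y/5 + log(cos(h(y)/2) - 1) - log(cos(h(y)/2) + 1) = C1


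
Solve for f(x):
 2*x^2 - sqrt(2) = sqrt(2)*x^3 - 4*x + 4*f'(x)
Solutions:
 f(x) = C1 - sqrt(2)*x^4/16 + x^3/6 + x^2/2 - sqrt(2)*x/4


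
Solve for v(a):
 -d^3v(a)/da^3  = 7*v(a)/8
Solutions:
 v(a) = C3*exp(-7^(1/3)*a/2) + (C1*sin(sqrt(3)*7^(1/3)*a/4) + C2*cos(sqrt(3)*7^(1/3)*a/4))*exp(7^(1/3)*a/4)


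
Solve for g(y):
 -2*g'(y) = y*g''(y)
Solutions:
 g(y) = C1 + C2/y


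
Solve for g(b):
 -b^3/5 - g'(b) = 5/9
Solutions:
 g(b) = C1 - b^4/20 - 5*b/9


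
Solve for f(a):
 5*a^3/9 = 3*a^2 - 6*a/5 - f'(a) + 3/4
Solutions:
 f(a) = C1 - 5*a^4/36 + a^3 - 3*a^2/5 + 3*a/4


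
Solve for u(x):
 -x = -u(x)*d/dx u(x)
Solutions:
 u(x) = -sqrt(C1 + x^2)
 u(x) = sqrt(C1 + x^2)


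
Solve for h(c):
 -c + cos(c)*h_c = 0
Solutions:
 h(c) = C1 + Integral(c/cos(c), c)


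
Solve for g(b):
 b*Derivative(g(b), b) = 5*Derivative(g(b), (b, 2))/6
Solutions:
 g(b) = C1 + C2*erfi(sqrt(15)*b/5)


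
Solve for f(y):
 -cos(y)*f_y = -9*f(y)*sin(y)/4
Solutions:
 f(y) = C1/cos(y)^(9/4)


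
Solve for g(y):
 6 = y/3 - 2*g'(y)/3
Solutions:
 g(y) = C1 + y^2/4 - 9*y


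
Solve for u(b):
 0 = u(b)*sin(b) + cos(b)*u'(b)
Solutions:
 u(b) = C1*cos(b)


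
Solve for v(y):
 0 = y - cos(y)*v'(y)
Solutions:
 v(y) = C1 + Integral(y/cos(y), y)


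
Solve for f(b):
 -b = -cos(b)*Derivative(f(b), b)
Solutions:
 f(b) = C1 + Integral(b/cos(b), b)


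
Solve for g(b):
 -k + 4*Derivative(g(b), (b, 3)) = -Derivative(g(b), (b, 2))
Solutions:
 g(b) = C1 + C2*b + C3*exp(-b/4) + b^2*k/2


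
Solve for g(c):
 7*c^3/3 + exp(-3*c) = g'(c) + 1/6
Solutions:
 g(c) = C1 + 7*c^4/12 - c/6 - exp(-3*c)/3


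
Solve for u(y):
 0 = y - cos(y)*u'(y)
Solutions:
 u(y) = C1 + Integral(y/cos(y), y)


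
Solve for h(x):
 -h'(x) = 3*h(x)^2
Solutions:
 h(x) = 1/(C1 + 3*x)


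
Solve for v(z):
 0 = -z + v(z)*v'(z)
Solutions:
 v(z) = -sqrt(C1 + z^2)
 v(z) = sqrt(C1 + z^2)


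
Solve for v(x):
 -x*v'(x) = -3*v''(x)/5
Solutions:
 v(x) = C1 + C2*erfi(sqrt(30)*x/6)


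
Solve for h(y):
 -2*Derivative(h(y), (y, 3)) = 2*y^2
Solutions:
 h(y) = C1 + C2*y + C3*y^2 - y^5/60


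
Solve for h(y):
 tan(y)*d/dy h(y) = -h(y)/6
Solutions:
 h(y) = C1/sin(y)^(1/6)


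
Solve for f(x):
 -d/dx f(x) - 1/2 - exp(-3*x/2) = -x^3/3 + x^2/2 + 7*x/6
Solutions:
 f(x) = C1 + x^4/12 - x^3/6 - 7*x^2/12 - x/2 + 2*exp(-3*x/2)/3


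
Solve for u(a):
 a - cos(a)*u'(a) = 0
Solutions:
 u(a) = C1 + Integral(a/cos(a), a)


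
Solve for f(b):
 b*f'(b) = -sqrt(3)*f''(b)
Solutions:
 f(b) = C1 + C2*erf(sqrt(2)*3^(3/4)*b/6)


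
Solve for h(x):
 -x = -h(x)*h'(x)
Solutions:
 h(x) = -sqrt(C1 + x^2)
 h(x) = sqrt(C1 + x^2)


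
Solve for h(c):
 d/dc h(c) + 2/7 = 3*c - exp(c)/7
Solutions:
 h(c) = C1 + 3*c^2/2 - 2*c/7 - exp(c)/7


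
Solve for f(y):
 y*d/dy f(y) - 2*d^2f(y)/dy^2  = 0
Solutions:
 f(y) = C1 + C2*erfi(y/2)


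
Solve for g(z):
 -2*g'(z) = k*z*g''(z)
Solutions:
 g(z) = C1 + z^(((re(k) - 2)*re(k) + im(k)^2)/(re(k)^2 + im(k)^2))*(C2*sin(2*log(z)*Abs(im(k))/(re(k)^2 + im(k)^2)) + C3*cos(2*log(z)*im(k)/(re(k)^2 + im(k)^2)))


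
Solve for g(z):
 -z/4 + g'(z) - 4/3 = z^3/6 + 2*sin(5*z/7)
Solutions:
 g(z) = C1 + z^4/24 + z^2/8 + 4*z/3 - 14*cos(5*z/7)/5


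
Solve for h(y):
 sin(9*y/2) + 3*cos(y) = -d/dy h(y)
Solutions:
 h(y) = C1 - 3*sin(y) + 2*cos(9*y/2)/9


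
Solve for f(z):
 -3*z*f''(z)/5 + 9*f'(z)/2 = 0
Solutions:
 f(z) = C1 + C2*z^(17/2)


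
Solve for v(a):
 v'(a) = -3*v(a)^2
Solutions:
 v(a) = 1/(C1 + 3*a)


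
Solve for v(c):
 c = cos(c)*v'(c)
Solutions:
 v(c) = C1 + Integral(c/cos(c), c)


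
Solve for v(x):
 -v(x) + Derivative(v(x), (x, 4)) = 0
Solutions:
 v(x) = C1*exp(-x) + C2*exp(x) + C3*sin(x) + C4*cos(x)


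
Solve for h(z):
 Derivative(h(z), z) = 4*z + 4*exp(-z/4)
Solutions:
 h(z) = C1 + 2*z^2 - 16*exp(-z/4)


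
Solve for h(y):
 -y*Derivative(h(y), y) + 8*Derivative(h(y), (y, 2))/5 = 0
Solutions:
 h(y) = C1 + C2*erfi(sqrt(5)*y/4)


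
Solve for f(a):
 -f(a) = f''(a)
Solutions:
 f(a) = C1*sin(a) + C2*cos(a)


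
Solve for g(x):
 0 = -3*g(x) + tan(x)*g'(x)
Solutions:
 g(x) = C1*sin(x)^3


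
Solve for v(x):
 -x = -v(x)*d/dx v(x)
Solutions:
 v(x) = -sqrt(C1 + x^2)
 v(x) = sqrt(C1 + x^2)


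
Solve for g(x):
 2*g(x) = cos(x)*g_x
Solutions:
 g(x) = C1*(sin(x) + 1)/(sin(x) - 1)


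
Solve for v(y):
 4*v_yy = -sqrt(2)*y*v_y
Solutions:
 v(y) = C1 + C2*erf(2^(3/4)*y/4)


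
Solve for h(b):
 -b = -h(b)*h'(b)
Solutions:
 h(b) = -sqrt(C1 + b^2)
 h(b) = sqrt(C1 + b^2)


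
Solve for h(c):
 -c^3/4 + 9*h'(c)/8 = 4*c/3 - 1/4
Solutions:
 h(c) = C1 + c^4/18 + 16*c^2/27 - 2*c/9


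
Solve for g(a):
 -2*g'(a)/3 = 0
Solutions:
 g(a) = C1


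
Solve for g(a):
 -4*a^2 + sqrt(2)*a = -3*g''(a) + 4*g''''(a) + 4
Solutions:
 g(a) = C1 + C2*a + C3*exp(-sqrt(3)*a/2) + C4*exp(sqrt(3)*a/2) + a^4/9 - sqrt(2)*a^3/18 + 22*a^2/9


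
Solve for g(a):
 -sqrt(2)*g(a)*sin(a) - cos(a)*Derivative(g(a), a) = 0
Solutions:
 g(a) = C1*cos(a)^(sqrt(2))


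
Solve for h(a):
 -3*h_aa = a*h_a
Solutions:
 h(a) = C1 + C2*erf(sqrt(6)*a/6)


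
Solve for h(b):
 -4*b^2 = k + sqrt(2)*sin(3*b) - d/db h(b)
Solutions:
 h(b) = C1 + 4*b^3/3 + b*k - sqrt(2)*cos(3*b)/3


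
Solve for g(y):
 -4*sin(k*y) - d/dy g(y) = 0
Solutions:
 g(y) = C1 + 4*cos(k*y)/k


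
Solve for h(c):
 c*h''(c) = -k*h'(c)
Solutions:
 h(c) = C1 + c^(1 - re(k))*(C2*sin(log(c)*Abs(im(k))) + C3*cos(log(c)*im(k)))


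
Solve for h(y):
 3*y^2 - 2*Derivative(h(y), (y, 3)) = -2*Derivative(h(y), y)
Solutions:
 h(y) = C1 + C2*exp(-y) + C3*exp(y) - y^3/2 - 3*y


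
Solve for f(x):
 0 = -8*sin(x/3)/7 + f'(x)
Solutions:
 f(x) = C1 - 24*cos(x/3)/7


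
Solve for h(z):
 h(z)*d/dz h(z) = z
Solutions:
 h(z) = -sqrt(C1 + z^2)
 h(z) = sqrt(C1 + z^2)


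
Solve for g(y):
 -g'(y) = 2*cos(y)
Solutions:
 g(y) = C1 - 2*sin(y)


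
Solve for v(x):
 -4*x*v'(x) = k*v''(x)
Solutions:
 v(x) = C1 + C2*sqrt(k)*erf(sqrt(2)*x*sqrt(1/k))


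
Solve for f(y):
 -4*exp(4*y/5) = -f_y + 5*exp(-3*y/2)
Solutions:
 f(y) = C1 + 5*exp(4*y/5) - 10*exp(-3*y/2)/3


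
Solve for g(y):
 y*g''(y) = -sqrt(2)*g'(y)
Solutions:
 g(y) = C1 + C2*y^(1 - sqrt(2))


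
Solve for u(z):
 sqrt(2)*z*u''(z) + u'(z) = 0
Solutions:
 u(z) = C1 + C2*z^(1 - sqrt(2)/2)


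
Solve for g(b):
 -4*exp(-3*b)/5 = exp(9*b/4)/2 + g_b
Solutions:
 g(b) = C1 - 2*exp(9*b/4)/9 + 4*exp(-3*b)/15


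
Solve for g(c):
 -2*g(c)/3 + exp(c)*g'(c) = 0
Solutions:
 g(c) = C1*exp(-2*exp(-c)/3)


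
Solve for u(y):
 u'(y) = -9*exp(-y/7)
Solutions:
 u(y) = C1 + 63*exp(-y/7)


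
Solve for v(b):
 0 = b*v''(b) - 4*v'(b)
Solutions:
 v(b) = C1 + C2*b^5


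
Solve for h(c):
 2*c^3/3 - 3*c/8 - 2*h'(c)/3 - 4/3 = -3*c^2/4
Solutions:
 h(c) = C1 + c^4/4 + 3*c^3/8 - 9*c^2/32 - 2*c


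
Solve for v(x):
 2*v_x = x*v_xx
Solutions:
 v(x) = C1 + C2*x^3


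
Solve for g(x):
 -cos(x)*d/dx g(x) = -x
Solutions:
 g(x) = C1 + Integral(x/cos(x), x)


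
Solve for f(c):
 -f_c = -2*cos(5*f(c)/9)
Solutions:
 -2*c - 9*log(sin(5*f(c)/9) - 1)/10 + 9*log(sin(5*f(c)/9) + 1)/10 = C1


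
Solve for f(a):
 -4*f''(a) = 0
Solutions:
 f(a) = C1 + C2*a


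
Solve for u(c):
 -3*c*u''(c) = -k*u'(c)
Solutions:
 u(c) = C1 + c^(re(k)/3 + 1)*(C2*sin(log(c)*Abs(im(k))/3) + C3*cos(log(c)*im(k)/3))


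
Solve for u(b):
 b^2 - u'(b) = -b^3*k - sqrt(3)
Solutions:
 u(b) = C1 + b^4*k/4 + b^3/3 + sqrt(3)*b


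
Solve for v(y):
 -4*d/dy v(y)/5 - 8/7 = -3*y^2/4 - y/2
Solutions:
 v(y) = C1 + 5*y^3/16 + 5*y^2/16 - 10*y/7


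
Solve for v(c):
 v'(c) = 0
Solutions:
 v(c) = C1


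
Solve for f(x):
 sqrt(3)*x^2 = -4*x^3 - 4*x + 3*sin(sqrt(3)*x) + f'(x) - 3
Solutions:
 f(x) = C1 + x^4 + sqrt(3)*x^3/3 + 2*x^2 + 3*x + sqrt(3)*cos(sqrt(3)*x)


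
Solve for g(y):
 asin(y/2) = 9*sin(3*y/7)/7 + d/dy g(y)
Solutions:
 g(y) = C1 + y*asin(y/2) + sqrt(4 - y^2) + 3*cos(3*y/7)


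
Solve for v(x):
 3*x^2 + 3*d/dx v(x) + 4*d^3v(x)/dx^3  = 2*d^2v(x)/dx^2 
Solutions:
 v(x) = C1 - x^3/3 - 2*x^2/3 + 16*x/9 + (C2*sin(sqrt(11)*x/4) + C3*cos(sqrt(11)*x/4))*exp(x/4)


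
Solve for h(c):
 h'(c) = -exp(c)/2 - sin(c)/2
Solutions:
 h(c) = C1 - exp(c)/2 + cos(c)/2


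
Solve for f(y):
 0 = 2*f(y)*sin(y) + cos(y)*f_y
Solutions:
 f(y) = C1*cos(y)^2


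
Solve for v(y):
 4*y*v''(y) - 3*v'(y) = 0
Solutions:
 v(y) = C1 + C2*y^(7/4)


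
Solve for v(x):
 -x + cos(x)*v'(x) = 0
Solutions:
 v(x) = C1 + Integral(x/cos(x), x)


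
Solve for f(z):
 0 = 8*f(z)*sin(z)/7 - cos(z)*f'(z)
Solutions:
 f(z) = C1/cos(z)^(8/7)


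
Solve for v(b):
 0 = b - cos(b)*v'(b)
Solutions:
 v(b) = C1 + Integral(b/cos(b), b)


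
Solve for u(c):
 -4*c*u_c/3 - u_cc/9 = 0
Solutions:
 u(c) = C1 + C2*erf(sqrt(6)*c)


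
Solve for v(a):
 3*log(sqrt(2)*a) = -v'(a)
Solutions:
 v(a) = C1 - 3*a*log(a) - 3*a*log(2)/2 + 3*a


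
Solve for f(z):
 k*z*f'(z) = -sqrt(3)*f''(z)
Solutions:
 f(z) = Piecewise((-sqrt(2)*3^(1/4)*sqrt(pi)*C1*erf(sqrt(2)*3^(3/4)*sqrt(k)*z/6)/(2*sqrt(k)) - C2, (k > 0) | (k < 0)), (-C1*z - C2, True))


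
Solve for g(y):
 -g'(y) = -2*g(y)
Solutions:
 g(y) = C1*exp(2*y)


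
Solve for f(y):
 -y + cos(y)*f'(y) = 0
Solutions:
 f(y) = C1 + Integral(y/cos(y), y)


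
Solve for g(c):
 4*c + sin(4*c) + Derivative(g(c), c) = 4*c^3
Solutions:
 g(c) = C1 + c^4 - 2*c^2 + cos(4*c)/4


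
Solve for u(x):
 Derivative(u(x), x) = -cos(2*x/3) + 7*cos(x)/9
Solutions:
 u(x) = C1 - 3*sin(2*x/3)/2 + 7*sin(x)/9


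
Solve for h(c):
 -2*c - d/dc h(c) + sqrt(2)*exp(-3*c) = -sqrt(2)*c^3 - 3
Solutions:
 h(c) = C1 + sqrt(2)*c^4/4 - c^2 + 3*c - sqrt(2)*exp(-3*c)/3


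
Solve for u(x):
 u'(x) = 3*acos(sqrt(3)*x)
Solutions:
 u(x) = C1 + 3*x*acos(sqrt(3)*x) - sqrt(3)*sqrt(1 - 3*x^2)


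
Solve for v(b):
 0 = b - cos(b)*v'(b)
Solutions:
 v(b) = C1 + Integral(b/cos(b), b)


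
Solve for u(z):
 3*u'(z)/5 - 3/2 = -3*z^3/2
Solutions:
 u(z) = C1 - 5*z^4/8 + 5*z/2


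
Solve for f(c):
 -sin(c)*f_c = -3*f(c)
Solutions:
 f(c) = C1*(cos(c) - 1)^(3/2)/(cos(c) + 1)^(3/2)


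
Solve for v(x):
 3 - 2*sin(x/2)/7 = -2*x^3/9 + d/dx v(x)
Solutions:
 v(x) = C1 + x^4/18 + 3*x + 4*cos(x/2)/7


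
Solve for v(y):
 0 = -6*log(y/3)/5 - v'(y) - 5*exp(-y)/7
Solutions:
 v(y) = C1 - 6*y*log(y)/5 + 6*y*(1 + log(3))/5 + 5*exp(-y)/7


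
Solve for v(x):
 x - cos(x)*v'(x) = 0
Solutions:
 v(x) = C1 + Integral(x/cos(x), x)


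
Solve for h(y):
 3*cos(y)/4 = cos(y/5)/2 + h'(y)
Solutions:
 h(y) = C1 - 5*sin(y/5)/2 + 3*sin(y)/4
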